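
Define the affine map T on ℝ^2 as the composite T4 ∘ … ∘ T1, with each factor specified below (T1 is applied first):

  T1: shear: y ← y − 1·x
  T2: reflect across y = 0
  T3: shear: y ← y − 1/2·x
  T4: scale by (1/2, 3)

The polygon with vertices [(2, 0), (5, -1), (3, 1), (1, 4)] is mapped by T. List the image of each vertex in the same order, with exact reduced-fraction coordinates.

image vertices: (1, 3), (5/2, 21/2), (3/2, 3/2), (1/2, -21/2)

T1 shear: y ← y − 1·x: (2, 0) → (2, -2); (5, -1) → (5, -6); (3, 1) → (3, -2); (1, 4) → (1, 3)
T2 reflect across y = 0: (2, -2) → (2, 2); (5, -6) → (5, 6); (3, -2) → (3, 2); (1, 3) → (1, -3)
T3 shear: y ← y − 1/2·x: (2, 2) → (2, 1); (5, 6) → (5, 7/2); (3, 2) → (3, 1/2); (1, -3) → (1, -7/2)
T4 scale by (1/2, 3): (2, 1) → (1, 3); (5, 7/2) → (5/2, 21/2); (3, 1/2) → (3/2, 3/2); (1, -7/2) → (1/2, -21/2)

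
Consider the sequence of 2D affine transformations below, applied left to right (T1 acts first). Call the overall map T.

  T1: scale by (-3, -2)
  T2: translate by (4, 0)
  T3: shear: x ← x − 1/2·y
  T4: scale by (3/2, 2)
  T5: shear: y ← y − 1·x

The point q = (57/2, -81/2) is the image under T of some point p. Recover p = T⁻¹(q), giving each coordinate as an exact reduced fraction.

p = (-4, 3)

T1 = [-3 0 0; 0 -2 0; 0 0 1]
T2·T1 = [-3 0 4; 0 -2 0; 0 0 1]
T3·…·T1 = [-3 1 4; 0 -2 0; 0 0 1]
T4·…·T1 = [-9/2 3/2 6; 0 -4 0; 0 0 1]
T5·…·T1 = [-9/2 3/2 6; 9/2 -11/2 -6; 0 0 1]
det M = 18; M⁻¹ = [-11/36 -1/12 4/3; -1/4 -1/4 0; 0 0 1]
M⁻¹ · (57/2, -81/2)ᵀ = (-4, 3)ᵀ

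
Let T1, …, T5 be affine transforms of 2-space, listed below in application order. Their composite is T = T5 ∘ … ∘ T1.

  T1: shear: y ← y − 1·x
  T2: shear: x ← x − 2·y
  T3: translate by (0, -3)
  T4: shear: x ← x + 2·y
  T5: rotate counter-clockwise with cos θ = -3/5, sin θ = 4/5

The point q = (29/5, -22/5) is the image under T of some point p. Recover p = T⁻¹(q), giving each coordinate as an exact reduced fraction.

T1 = [1 0 0; -1 1 0; 0 0 1]
T2·T1 = [3 -2 0; -1 1 0; 0 0 1]
T3·…·T1 = [3 -2 0; -1 1 -3; 0 0 1]
T4·…·T1 = [1 0 -6; -1 1 -3; 0 0 1]
T5·…·T1 = [1/5 -4/5 6; 7/5 -3/5 -3; 0 0 1]
det M = 1; M⁻¹ = [-3/5 4/5 6; -7/5 1/5 9; 0 0 1]
M⁻¹ · (29/5, -22/5)ᵀ = (-1, 0)ᵀ

p = (-1, 0)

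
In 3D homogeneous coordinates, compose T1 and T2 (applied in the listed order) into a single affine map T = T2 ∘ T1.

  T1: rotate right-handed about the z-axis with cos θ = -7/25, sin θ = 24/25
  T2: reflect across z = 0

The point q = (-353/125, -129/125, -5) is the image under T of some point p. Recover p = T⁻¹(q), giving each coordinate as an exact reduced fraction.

T1 = [-7/25 -24/25 0 0; 24/25 -7/25 0 0; 0 0 1 0; 0 0 0 1]
T2·T1 = [-7/25 -24/25 0 0; 24/25 -7/25 0 0; 0 0 -1 0; 0 0 0 1]
det M = -1; M⁻¹ = [-7/25 24/25 0 0; -24/25 -7/25 0 0; 0 0 -1 0; 0 0 0 1]
M⁻¹ · (-353/125, -129/125, -5)ᵀ = (-1/5, 3, 5)ᵀ

p = (-1/5, 3, 5)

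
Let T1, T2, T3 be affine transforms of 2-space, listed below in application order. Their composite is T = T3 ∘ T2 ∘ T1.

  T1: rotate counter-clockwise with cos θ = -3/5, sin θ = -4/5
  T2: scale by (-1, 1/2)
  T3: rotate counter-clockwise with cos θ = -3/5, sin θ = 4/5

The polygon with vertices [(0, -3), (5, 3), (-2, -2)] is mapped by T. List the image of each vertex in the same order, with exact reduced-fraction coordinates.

T1 rotate counter-clockwise with cos θ = -3/5, sin θ = -4/5: (0, -3) → (-12/5, 9/5); (5, 3) → (-3/5, -29/5); (-2, -2) → (-2/5, 14/5)
T2 scale by (-1, 1/2): (-12/5, 9/5) → (12/5, 9/10); (-3/5, -29/5) → (3/5, -29/10); (-2/5, 14/5) → (2/5, 7/5)
T3 rotate counter-clockwise with cos θ = -3/5, sin θ = 4/5: (12/5, 9/10) → (-54/25, 69/50); (3/5, -29/10) → (49/25, 111/50); (2/5, 7/5) → (-34/25, -13/25)

image vertices: (-54/25, 69/50), (49/25, 111/50), (-34/25, -13/25)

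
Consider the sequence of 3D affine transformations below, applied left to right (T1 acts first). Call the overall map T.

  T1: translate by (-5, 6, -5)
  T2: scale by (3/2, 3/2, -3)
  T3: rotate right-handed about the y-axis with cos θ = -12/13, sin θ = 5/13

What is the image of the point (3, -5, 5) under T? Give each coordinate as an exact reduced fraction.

T1 translate by (-5, 6, -5): (3, -5, 5) → (-2, 1, 0)
T2 scale by (3/2, 3/2, -3): (-2, 1, 0) → (-3, 3/2, 0)
T3 rotate right-handed about the y-axis with cos θ = -12/13, sin θ = 5/13: (-3, 3/2, 0) → (36/13, 3/2, 15/13)

T(p) = (36/13, 3/2, 15/13)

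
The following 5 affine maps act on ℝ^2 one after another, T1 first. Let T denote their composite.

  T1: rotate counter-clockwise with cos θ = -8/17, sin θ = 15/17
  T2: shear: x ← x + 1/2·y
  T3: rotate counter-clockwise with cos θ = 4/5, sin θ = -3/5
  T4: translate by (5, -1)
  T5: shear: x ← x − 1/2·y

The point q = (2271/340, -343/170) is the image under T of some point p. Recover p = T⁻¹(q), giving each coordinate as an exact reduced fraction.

p = (-1, -1)

T1 = [-8/17 -15/17 0; 15/17 -8/17 0; 0 0 1]
T2·T1 = [-1/34 -19/17 0; 15/17 -8/17 0; 0 0 1]
T3·…·T1 = [43/85 -20/17 0; 123/170 5/17 0; 0 0 1]
T4·…·T1 = [43/85 -20/17 5; 123/170 5/17 -1; 0 0 1]
T5·…·T1 = [49/340 -45/34 11/2; 123/170 5/17 -1; 0 0 1]
det M = 1; M⁻¹ = [5/17 45/34 -5/17; -123/170 49/340 701/170; 0 0 1]
M⁻¹ · (2271/340, -343/170)ᵀ = (-1, -1)ᵀ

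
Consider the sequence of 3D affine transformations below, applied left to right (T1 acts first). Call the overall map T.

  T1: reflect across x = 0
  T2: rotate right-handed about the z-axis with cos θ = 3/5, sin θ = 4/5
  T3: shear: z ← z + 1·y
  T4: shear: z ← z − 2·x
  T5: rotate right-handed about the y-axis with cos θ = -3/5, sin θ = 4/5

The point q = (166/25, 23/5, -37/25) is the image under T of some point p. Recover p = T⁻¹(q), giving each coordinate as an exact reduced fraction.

T1 = [-1 0 0 0; 0 1 0 0; 0 0 1 0; 0 0 0 1]
T2·T1 = [-3/5 -4/5 0 0; -4/5 3/5 0 0; 0 0 1 0; 0 0 0 1]
T3·…·T1 = [-3/5 -4/5 0 0; -4/5 3/5 0 0; -4/5 3/5 1 0; 0 0 0 1]
T4·…·T1 = [-3/5 -4/5 0 0; -4/5 3/5 0 0; 2/5 11/5 1 0; 0 0 0 1]
T5·…·T1 = [17/25 56/25 4/5 0; -4/5 3/5 0 0; 6/25 -17/25 -3/5 0; 0 0 0 1]
det M = -1; M⁻¹ = [9/25 -4/5 12/25 0; 12/25 3/5 16/25 0; -2/5 -1 -11/5 0; 0 0 0 1]
M⁻¹ · (166/25, 23/5, -37/25)ᵀ = (-2, 5, -4)ᵀ

p = (-2, 5, -4)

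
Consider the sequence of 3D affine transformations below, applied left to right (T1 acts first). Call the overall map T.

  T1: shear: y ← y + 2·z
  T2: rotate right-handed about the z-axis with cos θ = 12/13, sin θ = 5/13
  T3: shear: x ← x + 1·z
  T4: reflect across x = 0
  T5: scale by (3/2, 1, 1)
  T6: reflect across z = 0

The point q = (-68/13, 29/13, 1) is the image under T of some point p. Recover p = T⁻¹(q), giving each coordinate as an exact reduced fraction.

T1 = [1 0 0 0; 0 1 2 0; 0 0 1 0; 0 0 0 1]
T2·T1 = [12/13 -5/13 -10/13 0; 5/13 12/13 24/13 0; 0 0 1 0; 0 0 0 1]
T3·…·T1 = [12/13 -5/13 3/13 0; 5/13 12/13 24/13 0; 0 0 1 0; 0 0 0 1]
T4·…·T1 = [-12/13 5/13 -3/13 0; 5/13 12/13 24/13 0; 0 0 1 0; 0 0 0 1]
T5·…·T1 = [-18/13 15/26 -9/26 0; 5/13 12/13 24/13 0; 0 0 1 0; 0 0 0 1]
T6·…·T1 = [-18/13 15/26 -9/26 0; 5/13 12/13 24/13 0; 0 0 -1 0; 0 0 0 1]
det M = 3/2; M⁻¹ = [-8/13 5/13 12/13 0; 10/39 12/13 21/13 0; 0 0 -1 0; 0 0 0 1]
M⁻¹ · (-68/13, 29/13, 1)ᵀ = (5, 7/3, -1)ᵀ

p = (5, 7/3, -1)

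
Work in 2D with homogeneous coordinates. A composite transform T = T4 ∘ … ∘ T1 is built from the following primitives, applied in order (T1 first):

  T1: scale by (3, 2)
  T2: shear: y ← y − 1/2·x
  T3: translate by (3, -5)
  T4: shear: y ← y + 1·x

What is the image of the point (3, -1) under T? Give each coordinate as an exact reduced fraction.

T1 scale by (3, 2): (3, -1) → (9, -2)
T2 shear: y ← y − 1/2·x: (9, -2) → (9, -13/2)
T3 translate by (3, -5): (9, -13/2) → (12, -23/2)
T4 shear: y ← y + 1·x: (12, -23/2) → (12, 1/2)

T(p) = (12, 1/2)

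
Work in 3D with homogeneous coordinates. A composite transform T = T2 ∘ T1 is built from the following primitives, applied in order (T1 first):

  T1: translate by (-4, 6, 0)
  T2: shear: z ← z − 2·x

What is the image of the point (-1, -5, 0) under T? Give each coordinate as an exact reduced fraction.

T1 translate by (-4, 6, 0): (-1, -5, 0) → (-5, 1, 0)
T2 shear: z ← z − 2·x: (-5, 1, 0) → (-5, 1, 10)

T(p) = (-5, 1, 10)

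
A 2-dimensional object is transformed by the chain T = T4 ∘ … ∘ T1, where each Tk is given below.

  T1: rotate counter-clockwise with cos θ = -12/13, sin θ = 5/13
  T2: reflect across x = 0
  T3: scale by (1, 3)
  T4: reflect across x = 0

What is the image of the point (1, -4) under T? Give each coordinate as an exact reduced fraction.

T(p) = (8/13, 159/13)

T1 rotate counter-clockwise with cos θ = -12/13, sin θ = 5/13: (1, -4) → (8/13, 53/13)
T2 reflect across x = 0: (8/13, 53/13) → (-8/13, 53/13)
T3 scale by (1, 3): (-8/13, 53/13) → (-8/13, 159/13)
T4 reflect across x = 0: (-8/13, 159/13) → (8/13, 159/13)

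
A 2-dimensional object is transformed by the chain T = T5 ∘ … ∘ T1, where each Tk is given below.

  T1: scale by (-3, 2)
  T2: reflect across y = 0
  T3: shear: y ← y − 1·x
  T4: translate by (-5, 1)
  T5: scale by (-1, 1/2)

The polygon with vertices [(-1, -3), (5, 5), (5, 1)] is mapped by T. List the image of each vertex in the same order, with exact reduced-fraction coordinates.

image vertices: (2, 2), (20, 3), (20, 7)

T1 scale by (-3, 2): (-1, -3) → (3, -6); (5, 5) → (-15, 10); (5, 1) → (-15, 2)
T2 reflect across y = 0: (3, -6) → (3, 6); (-15, 10) → (-15, -10); (-15, 2) → (-15, -2)
T3 shear: y ← y − 1·x: (3, 6) → (3, 3); (-15, -10) → (-15, 5); (-15, -2) → (-15, 13)
T4 translate by (-5, 1): (3, 3) → (-2, 4); (-15, 5) → (-20, 6); (-15, 13) → (-20, 14)
T5 scale by (-1, 1/2): (-2, 4) → (2, 2); (-20, 6) → (20, 3); (-20, 14) → (20, 7)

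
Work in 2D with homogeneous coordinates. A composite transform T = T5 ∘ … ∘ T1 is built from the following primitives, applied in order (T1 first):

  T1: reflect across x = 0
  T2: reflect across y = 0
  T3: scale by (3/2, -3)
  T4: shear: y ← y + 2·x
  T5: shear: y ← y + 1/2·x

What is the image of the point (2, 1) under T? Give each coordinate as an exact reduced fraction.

T1 reflect across x = 0: (2, 1) → (-2, 1)
T2 reflect across y = 0: (-2, 1) → (-2, -1)
T3 scale by (3/2, -3): (-2, -1) → (-3, 3)
T4 shear: y ← y + 2·x: (-3, 3) → (-3, -3)
T5 shear: y ← y + 1/2·x: (-3, -3) → (-3, -9/2)

T(p) = (-3, -9/2)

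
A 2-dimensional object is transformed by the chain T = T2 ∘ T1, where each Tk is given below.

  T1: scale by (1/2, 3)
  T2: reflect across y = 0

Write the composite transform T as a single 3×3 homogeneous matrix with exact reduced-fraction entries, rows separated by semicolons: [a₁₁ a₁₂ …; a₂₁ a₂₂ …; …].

T = [1/2 0 0; 0 -3 0; 0 0 1]

T1 = [1/2 0 0; 0 3 0; 0 0 1]
T2·T1 = [1/2 0 0; 0 -3 0; 0 0 1]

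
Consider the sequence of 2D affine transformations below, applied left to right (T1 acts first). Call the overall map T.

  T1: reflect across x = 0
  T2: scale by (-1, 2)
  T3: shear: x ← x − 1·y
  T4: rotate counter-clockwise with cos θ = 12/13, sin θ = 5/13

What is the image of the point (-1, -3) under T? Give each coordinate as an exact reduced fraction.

T1 reflect across x = 0: (-1, -3) → (1, -3)
T2 scale by (-1, 2): (1, -3) → (-1, -6)
T3 shear: x ← x − 1·y: (-1, -6) → (5, -6)
T4 rotate counter-clockwise with cos θ = 12/13, sin θ = 5/13: (5, -6) → (90/13, -47/13)

T(p) = (90/13, -47/13)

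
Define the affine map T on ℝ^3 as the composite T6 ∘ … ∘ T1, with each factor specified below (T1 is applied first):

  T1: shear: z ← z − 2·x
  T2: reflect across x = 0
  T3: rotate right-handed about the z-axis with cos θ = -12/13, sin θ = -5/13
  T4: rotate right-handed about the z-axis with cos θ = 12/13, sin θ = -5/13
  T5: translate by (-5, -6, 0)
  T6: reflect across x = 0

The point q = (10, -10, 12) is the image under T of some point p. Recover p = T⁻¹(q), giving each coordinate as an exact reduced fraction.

p = (-5, 4, 2)

T1 = [1 0 0 0; 0 1 0 0; -2 0 1 0; 0 0 0 1]
T2·T1 = [-1 0 0 0; 0 1 0 0; -2 0 1 0; 0 0 0 1]
T3·…·T1 = [12/13 5/13 0 0; 5/13 -12/13 0 0; -2 0 1 0; 0 0 0 1]
T4·…·T1 = [1 0 0 0; 0 -1 0 0; -2 0 1 0; 0 0 0 1]
T5·…·T1 = [1 0 0 -5; 0 -1 0 -6; -2 0 1 0; 0 0 0 1]
T6·…·T1 = [-1 0 0 5; 0 -1 0 -6; -2 0 1 0; 0 0 0 1]
det M = 1; M⁻¹ = [-1 0 0 5; 0 -1 0 -6; -2 0 1 10; 0 0 0 1]
M⁻¹ · (10, -10, 12)ᵀ = (-5, 4, 2)ᵀ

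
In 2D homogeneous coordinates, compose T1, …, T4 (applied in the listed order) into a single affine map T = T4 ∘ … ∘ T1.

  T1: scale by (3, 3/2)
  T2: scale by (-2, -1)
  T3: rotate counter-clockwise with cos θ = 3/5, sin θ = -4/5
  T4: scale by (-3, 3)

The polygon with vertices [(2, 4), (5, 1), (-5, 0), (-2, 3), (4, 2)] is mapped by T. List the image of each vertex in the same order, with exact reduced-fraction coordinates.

T1 scale by (3, 3/2): (2, 4) → (6, 6); (5, 1) → (15, 3/2); (-5, 0) → (-15, 0); (-2, 3) → (-6, 9/2); (4, 2) → (12, 3)
T2 scale by (-2, -1): (6, 6) → (-12, -6); (15, 3/2) → (-30, -3/2); (-15, 0) → (30, 0); (-6, 9/2) → (12, -9/2); (12, 3) → (-24, -3)
T3 rotate counter-clockwise with cos θ = 3/5, sin θ = -4/5: (-12, -6) → (-12, 6); (-30, -3/2) → (-96/5, 231/10); (30, 0) → (18, -24); (12, -9/2) → (18/5, -123/10); (-24, -3) → (-84/5, 87/5)
T4 scale by (-3, 3): (-12, 6) → (36, 18); (-96/5, 231/10) → (288/5, 693/10); (18, -24) → (-54, -72); (18/5, -123/10) → (-54/5, -369/10); (-84/5, 87/5) → (252/5, 261/5)

image vertices: (36, 18), (288/5, 693/10), (-54, -72), (-54/5, -369/10), (252/5, 261/5)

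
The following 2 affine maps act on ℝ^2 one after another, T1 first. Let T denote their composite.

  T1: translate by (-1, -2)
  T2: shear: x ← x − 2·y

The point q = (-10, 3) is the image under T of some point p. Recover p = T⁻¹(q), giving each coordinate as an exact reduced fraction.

T1 = [1 0 -1; 0 1 -2; 0 0 1]
T2·T1 = [1 -2 3; 0 1 -2; 0 0 1]
det M = 1; M⁻¹ = [1 2 1; 0 1 2; 0 0 1]
M⁻¹ · (-10, 3)ᵀ = (-3, 5)ᵀ

p = (-3, 5)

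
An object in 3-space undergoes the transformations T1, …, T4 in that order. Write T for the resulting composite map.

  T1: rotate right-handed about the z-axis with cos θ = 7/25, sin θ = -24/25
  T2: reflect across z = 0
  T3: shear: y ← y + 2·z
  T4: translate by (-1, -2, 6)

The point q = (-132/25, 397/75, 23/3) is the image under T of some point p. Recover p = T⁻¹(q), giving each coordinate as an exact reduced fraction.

T1 = [7/25 24/25 0 0; -24/25 7/25 0 0; 0 0 1 0; 0 0 0 1]
T2·T1 = [7/25 24/25 0 0; -24/25 7/25 0 0; 0 0 -1 0; 0 0 0 1]
T3·…·T1 = [7/25 24/25 0 0; -24/25 7/25 -2 0; 0 0 -1 0; 0 0 0 1]
T4·…·T1 = [7/25 24/25 0 -1; -24/25 7/25 -2 -2; 0 0 -1 6; 0 0 0 1]
det M = -1; M⁻¹ = [7/25 -24/25 48/25 -329/25; 24/25 7/25 -14/25 122/25; 0 0 -1 6; 0 0 0 1]
M⁻¹ · (-132/25, 397/75, 23/3)ᵀ = (-5, -3, -5/3)ᵀ

p = (-5, -3, -5/3)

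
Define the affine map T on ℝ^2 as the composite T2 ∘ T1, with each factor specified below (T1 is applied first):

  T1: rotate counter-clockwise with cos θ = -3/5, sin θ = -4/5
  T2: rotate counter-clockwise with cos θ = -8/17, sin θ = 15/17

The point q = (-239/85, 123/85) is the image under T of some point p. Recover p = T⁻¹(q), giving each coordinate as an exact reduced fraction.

T1 = [-3/5 4/5 0; -4/5 -3/5 0; 0 0 1]
T2·T1 = [84/85 13/85 0; -13/85 84/85 0; 0 0 1]
det M = 1; M⁻¹ = [84/85 -13/85 0; 13/85 84/85 0; 0 0 1]
M⁻¹ · (-239/85, 123/85)ᵀ = (-3, 1)ᵀ

p = (-3, 1)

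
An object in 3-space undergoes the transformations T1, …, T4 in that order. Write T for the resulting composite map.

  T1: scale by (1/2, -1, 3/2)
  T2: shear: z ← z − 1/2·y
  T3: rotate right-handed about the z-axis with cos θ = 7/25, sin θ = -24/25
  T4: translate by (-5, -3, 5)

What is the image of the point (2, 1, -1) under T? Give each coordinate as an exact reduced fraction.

T1 scale by (1/2, -1, 3/2): (2, 1, -1) → (1, -1, -3/2)
T2 shear: z ← z − 1/2·y: (1, -1, -3/2) → (1, -1, -1)
T3 rotate right-handed about the z-axis with cos θ = 7/25, sin θ = -24/25: (1, -1, -1) → (-17/25, -31/25, -1)
T4 translate by (-5, -3, 5): (-17/25, -31/25, -1) → (-142/25, -106/25, 4)

T(p) = (-142/25, -106/25, 4)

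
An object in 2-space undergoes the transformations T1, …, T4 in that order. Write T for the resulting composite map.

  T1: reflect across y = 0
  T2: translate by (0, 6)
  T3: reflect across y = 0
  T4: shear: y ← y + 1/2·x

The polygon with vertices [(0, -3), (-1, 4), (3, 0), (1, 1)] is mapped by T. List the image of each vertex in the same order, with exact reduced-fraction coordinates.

T1 reflect across y = 0: (0, -3) → (0, 3); (-1, 4) → (-1, -4); (3, 0) → (3, 0); (1, 1) → (1, -1)
T2 translate by (0, 6): (0, 3) → (0, 9); (-1, -4) → (-1, 2); (3, 0) → (3, 6); (1, -1) → (1, 5)
T3 reflect across y = 0: (0, 9) → (0, -9); (-1, 2) → (-1, -2); (3, 6) → (3, -6); (1, 5) → (1, -5)
T4 shear: y ← y + 1/2·x: (0, -9) → (0, -9); (-1, -2) → (-1, -5/2); (3, -6) → (3, -9/2); (1, -5) → (1, -9/2)

image vertices: (0, -9), (-1, -5/2), (3, -9/2), (1, -9/2)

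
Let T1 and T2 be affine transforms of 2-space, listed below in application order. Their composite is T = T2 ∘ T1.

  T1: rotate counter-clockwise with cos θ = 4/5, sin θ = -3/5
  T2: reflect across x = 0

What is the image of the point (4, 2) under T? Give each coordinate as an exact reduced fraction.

T1 rotate counter-clockwise with cos θ = 4/5, sin θ = -3/5: (4, 2) → (22/5, -4/5)
T2 reflect across x = 0: (22/5, -4/5) → (-22/5, -4/5)

T(p) = (-22/5, -4/5)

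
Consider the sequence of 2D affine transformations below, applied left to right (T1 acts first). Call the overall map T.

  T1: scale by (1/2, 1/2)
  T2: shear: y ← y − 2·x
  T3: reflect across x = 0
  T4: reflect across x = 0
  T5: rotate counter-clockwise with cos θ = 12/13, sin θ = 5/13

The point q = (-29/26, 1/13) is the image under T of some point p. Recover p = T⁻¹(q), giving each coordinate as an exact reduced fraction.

p = (-2, -3)

T1 = [1/2 0 0; 0 1/2 0; 0 0 1]
T2·T1 = [1/2 0 0; -1 1/2 0; 0 0 1]
T3·…·T1 = [-1/2 0 0; -1 1/2 0; 0 0 1]
T4·…·T1 = [1/2 0 0; -1 1/2 0; 0 0 1]
T5·…·T1 = [11/13 -5/26 0; -19/26 6/13 0; 0 0 1]
det M = 1/4; M⁻¹ = [24/13 10/13 0; 38/13 44/13 0; 0 0 1]
M⁻¹ · (-29/26, 1/13)ᵀ = (-2, -3)ᵀ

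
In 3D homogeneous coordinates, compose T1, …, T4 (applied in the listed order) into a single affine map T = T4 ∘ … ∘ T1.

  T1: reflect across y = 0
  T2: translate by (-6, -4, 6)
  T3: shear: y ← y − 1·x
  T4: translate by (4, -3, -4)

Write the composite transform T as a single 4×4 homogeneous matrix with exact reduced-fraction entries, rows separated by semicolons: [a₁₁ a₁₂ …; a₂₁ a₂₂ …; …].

T1 = [1 0 0 0; 0 -1 0 0; 0 0 1 0; 0 0 0 1]
T2·T1 = [1 0 0 -6; 0 -1 0 -4; 0 0 1 6; 0 0 0 1]
T3·…·T1 = [1 0 0 -6; -1 -1 0 2; 0 0 1 6; 0 0 0 1]
T4·…·T1 = [1 0 0 -2; -1 -1 0 -1; 0 0 1 2; 0 0 0 1]

T = [1 0 0 -2; -1 -1 0 -1; 0 0 1 2; 0 0 0 1]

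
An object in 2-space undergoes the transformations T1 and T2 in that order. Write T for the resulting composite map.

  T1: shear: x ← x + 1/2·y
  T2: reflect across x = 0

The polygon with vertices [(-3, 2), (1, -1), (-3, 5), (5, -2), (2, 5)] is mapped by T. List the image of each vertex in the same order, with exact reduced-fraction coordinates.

T1 shear: x ← x + 1/2·y: (-3, 2) → (-2, 2); (1, -1) → (1/2, -1); (-3, 5) → (-1/2, 5); (5, -2) → (4, -2); (2, 5) → (9/2, 5)
T2 reflect across x = 0: (-2, 2) → (2, 2); (1/2, -1) → (-1/2, -1); (-1/2, 5) → (1/2, 5); (4, -2) → (-4, -2); (9/2, 5) → (-9/2, 5)

image vertices: (2, 2), (-1/2, -1), (1/2, 5), (-4, -2), (-9/2, 5)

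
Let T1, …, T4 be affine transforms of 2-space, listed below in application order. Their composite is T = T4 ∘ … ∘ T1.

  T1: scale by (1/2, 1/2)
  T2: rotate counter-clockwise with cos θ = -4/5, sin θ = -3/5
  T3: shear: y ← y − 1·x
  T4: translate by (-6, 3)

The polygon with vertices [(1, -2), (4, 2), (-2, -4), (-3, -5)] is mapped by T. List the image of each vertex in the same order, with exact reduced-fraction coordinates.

image vertices: (-7, 9/2), (-7, 2), (-32/5, 28/5), (-63/10, 31/5)

T1 scale by (1/2, 1/2): (1, -2) → (1/2, -1); (4, 2) → (2, 1); (-2, -4) → (-1, -2); (-3, -5) → (-3/2, -5/2)
T2 rotate counter-clockwise with cos θ = -4/5, sin θ = -3/5: (1/2, -1) → (-1, 1/2); (2, 1) → (-1, -2); (-1, -2) → (-2/5, 11/5); (-3/2, -5/2) → (-3/10, 29/10)
T3 shear: y ← y − 1·x: (-1, 1/2) → (-1, 3/2); (-1, -2) → (-1, -1); (-2/5, 11/5) → (-2/5, 13/5); (-3/10, 29/10) → (-3/10, 16/5)
T4 translate by (-6, 3): (-1, 3/2) → (-7, 9/2); (-1, -1) → (-7, 2); (-2/5, 13/5) → (-32/5, 28/5); (-3/10, 16/5) → (-63/10, 31/5)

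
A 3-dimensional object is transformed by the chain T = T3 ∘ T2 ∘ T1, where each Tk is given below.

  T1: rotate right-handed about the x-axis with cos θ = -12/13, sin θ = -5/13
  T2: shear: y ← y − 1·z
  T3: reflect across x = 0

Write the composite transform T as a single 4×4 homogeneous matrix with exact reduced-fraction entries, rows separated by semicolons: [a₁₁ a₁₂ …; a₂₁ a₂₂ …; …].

T = [-1 0 0 0; 0 -7/13 17/13 0; 0 -5/13 -12/13 0; 0 0 0 1]

T1 = [1 0 0 0; 0 -12/13 5/13 0; 0 -5/13 -12/13 0; 0 0 0 1]
T2·T1 = [1 0 0 0; 0 -7/13 17/13 0; 0 -5/13 -12/13 0; 0 0 0 1]
T3·…·T1 = [-1 0 0 0; 0 -7/13 17/13 0; 0 -5/13 -12/13 0; 0 0 0 1]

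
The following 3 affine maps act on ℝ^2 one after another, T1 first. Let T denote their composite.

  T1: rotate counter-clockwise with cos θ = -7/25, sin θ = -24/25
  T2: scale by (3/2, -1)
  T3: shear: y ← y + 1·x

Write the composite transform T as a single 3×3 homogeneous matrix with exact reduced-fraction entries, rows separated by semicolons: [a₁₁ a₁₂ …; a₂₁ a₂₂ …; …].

T = [-21/50 36/25 0; 27/50 43/25 0; 0 0 1]

T1 = [-7/25 24/25 0; -24/25 -7/25 0; 0 0 1]
T2·T1 = [-21/50 36/25 0; 24/25 7/25 0; 0 0 1]
T3·…·T1 = [-21/50 36/25 0; 27/50 43/25 0; 0 0 1]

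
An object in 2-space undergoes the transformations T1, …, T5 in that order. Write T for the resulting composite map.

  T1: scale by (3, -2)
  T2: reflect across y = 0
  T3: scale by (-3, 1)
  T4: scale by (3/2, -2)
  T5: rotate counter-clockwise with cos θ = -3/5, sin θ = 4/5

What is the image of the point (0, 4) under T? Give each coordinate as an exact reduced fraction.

T1 scale by (3, -2): (0, 4) → (0, -8)
T2 reflect across y = 0: (0, -8) → (0, 8)
T3 scale by (-3, 1): (0, 8) → (0, 8)
T4 scale by (3/2, -2): (0, 8) → (0, -16)
T5 rotate counter-clockwise with cos θ = -3/5, sin θ = 4/5: (0, -16) → (64/5, 48/5)

T(p) = (64/5, 48/5)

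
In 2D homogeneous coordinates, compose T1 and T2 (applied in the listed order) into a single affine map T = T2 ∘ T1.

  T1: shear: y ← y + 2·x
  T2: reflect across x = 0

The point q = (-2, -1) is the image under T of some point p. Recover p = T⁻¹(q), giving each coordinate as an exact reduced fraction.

T1 = [1 0 0; 2 1 0; 0 0 1]
T2·T1 = [-1 0 0; 2 1 0; 0 0 1]
det M = -1; M⁻¹ = [-1 0 0; 2 1 0; 0 0 1]
M⁻¹ · (-2, -1)ᵀ = (2, -5)ᵀ

p = (2, -5)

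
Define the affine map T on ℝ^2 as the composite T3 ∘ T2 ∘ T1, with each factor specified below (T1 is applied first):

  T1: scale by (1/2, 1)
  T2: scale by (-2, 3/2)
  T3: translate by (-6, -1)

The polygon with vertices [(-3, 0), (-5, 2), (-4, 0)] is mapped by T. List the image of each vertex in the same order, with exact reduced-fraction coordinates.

image vertices: (-3, -1), (-1, 2), (-2, -1)

T1 scale by (1/2, 1): (-3, 0) → (-3/2, 0); (-5, 2) → (-5/2, 2); (-4, 0) → (-2, 0)
T2 scale by (-2, 3/2): (-3/2, 0) → (3, 0); (-5/2, 2) → (5, 3); (-2, 0) → (4, 0)
T3 translate by (-6, -1): (3, 0) → (-3, -1); (5, 3) → (-1, 2); (4, 0) → (-2, -1)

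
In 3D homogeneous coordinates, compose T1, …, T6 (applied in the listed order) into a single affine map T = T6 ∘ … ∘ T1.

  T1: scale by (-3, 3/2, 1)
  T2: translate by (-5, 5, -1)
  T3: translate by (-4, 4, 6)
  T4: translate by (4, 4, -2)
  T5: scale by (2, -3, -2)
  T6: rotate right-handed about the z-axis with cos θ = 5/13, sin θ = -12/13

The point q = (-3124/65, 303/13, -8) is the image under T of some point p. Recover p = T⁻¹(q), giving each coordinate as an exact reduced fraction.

p = (5, -4/5, 1)

T1 = [-3 0 0 0; 0 3/2 0 0; 0 0 1 0; 0 0 0 1]
T2·T1 = [-3 0 0 -5; 0 3/2 0 5; 0 0 1 -1; 0 0 0 1]
T3·…·T1 = [-3 0 0 -9; 0 3/2 0 9; 0 0 1 5; 0 0 0 1]
T4·…·T1 = [-3 0 0 -5; 0 3/2 0 13; 0 0 1 3; 0 0 0 1]
T5·…·T1 = [-6 0 0 -10; 0 -9/2 0 -39; 0 0 -2 -6; 0 0 0 1]
T6·…·T1 = [-30/13 -54/13 0 -518/13; 72/13 -45/26 0 -75/13; 0 0 -2 -6; 0 0 0 1]
det M = -54; M⁻¹ = [-5/78 2/13 0 -5/3; -8/39 -10/117 0 -26/3; 0 0 -1/2 -3; 0 0 0 1]
M⁻¹ · (-3124/65, 303/13, -8)ᵀ = (5, -4/5, 1)ᵀ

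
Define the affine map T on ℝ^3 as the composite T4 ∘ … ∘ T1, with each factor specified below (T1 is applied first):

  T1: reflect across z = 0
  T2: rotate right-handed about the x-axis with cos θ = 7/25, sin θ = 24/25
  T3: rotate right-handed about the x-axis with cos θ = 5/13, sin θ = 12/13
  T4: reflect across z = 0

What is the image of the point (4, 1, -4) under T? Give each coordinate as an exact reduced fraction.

T1 reflect across z = 0: (4, 1, -4) → (4, 1, 4)
T2 rotate right-handed about the x-axis with cos θ = 7/25, sin θ = 24/25: (4, 1, 4) → (4, -89/25, 52/25)
T3 rotate right-handed about the x-axis with cos θ = 5/13, sin θ = 12/13: (4, -89/25, 52/25) → (4, -1069/325, -808/325)
T4 reflect across z = 0: (4, -1069/325, -808/325) → (4, -1069/325, 808/325)

T(p) = (4, -1069/325, 808/325)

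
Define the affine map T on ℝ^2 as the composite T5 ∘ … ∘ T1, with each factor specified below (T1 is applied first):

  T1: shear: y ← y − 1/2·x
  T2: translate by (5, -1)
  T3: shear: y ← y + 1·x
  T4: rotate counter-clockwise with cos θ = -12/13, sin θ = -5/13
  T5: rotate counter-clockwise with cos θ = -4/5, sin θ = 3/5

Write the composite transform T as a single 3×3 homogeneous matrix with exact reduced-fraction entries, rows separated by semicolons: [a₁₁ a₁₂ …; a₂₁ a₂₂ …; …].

T1 = [1 0 0; -1/2 1 0; 0 0 1]
T2·T1 = [1 0 5; -1/2 1 -1; 0 0 1]
T3·…·T1 = [1 0 5; 1/2 1 4; 0 0 1]
T4·…·T1 = [-19/26 5/13 -40/13; -11/13 -12/13 -73/13; 0 0 1]
T5·…·T1 = [71/65 16/65 379/65; 31/130 63/65 172/65; 0 0 1]

T = [71/65 16/65 379/65; 31/130 63/65 172/65; 0 0 1]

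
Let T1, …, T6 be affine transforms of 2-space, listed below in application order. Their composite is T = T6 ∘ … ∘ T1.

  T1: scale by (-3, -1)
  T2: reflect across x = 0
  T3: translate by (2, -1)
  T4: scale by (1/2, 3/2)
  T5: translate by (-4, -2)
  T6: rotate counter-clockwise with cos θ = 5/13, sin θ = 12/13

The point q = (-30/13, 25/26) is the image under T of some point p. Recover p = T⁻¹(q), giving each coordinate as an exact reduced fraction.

p = (2, -4)

T1 = [-3 0 0; 0 -1 0; 0 0 1]
T2·T1 = [3 0 0; 0 -1 0; 0 0 1]
T3·…·T1 = [3 0 2; 0 -1 -1; 0 0 1]
T4·…·T1 = [3/2 0 1; 0 -3/2 -3/2; 0 0 1]
T5·…·T1 = [3/2 0 -3; 0 -3/2 -7/2; 0 0 1]
T6·…·T1 = [15/26 18/13 27/13; 18/13 -15/26 -107/26; 0 0 1]
det M = -9/4; M⁻¹ = [10/39 8/13 2; 8/13 -10/39 -7/3; 0 0 1]
M⁻¹ · (-30/13, 25/26)ᵀ = (2, -4)ᵀ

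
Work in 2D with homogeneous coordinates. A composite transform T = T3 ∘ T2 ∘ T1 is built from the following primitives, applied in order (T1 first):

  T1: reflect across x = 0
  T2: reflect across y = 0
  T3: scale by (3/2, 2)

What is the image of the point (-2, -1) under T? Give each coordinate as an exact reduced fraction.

T1 reflect across x = 0: (-2, -1) → (2, -1)
T2 reflect across y = 0: (2, -1) → (2, 1)
T3 scale by (3/2, 2): (2, 1) → (3, 2)

T(p) = (3, 2)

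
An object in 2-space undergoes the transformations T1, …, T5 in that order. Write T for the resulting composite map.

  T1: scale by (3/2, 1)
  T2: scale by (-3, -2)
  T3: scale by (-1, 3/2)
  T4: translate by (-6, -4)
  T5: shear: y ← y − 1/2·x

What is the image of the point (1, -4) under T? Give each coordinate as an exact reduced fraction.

T(p) = (-3/2, 35/4)

T1 scale by (3/2, 1): (1, -4) → (3/2, -4)
T2 scale by (-3, -2): (3/2, -4) → (-9/2, 8)
T3 scale by (-1, 3/2): (-9/2, 8) → (9/2, 12)
T4 translate by (-6, -4): (9/2, 12) → (-3/2, 8)
T5 shear: y ← y − 1/2·x: (-3/2, 8) → (-3/2, 35/4)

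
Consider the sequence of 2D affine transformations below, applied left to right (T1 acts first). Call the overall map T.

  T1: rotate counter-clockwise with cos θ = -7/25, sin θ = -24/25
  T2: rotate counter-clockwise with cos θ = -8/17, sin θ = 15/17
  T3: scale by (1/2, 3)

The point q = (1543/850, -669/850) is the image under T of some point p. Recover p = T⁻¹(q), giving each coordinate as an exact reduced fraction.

p = (7/2, -1)

T1 = [-7/25 24/25 0; -24/25 -7/25 0; 0 0 1]
T2·T1 = [416/425 -87/425 0; 87/425 416/425 0; 0 0 1]
T3·…·T1 = [208/425 -87/850 0; 261/425 1248/425 0; 0 0 1]
det M = 3/2; M⁻¹ = [832/425 29/425 0; -174/425 416/1275 0; 0 0 1]
M⁻¹ · (1543/850, -669/850)ᵀ = (7/2, -1)ᵀ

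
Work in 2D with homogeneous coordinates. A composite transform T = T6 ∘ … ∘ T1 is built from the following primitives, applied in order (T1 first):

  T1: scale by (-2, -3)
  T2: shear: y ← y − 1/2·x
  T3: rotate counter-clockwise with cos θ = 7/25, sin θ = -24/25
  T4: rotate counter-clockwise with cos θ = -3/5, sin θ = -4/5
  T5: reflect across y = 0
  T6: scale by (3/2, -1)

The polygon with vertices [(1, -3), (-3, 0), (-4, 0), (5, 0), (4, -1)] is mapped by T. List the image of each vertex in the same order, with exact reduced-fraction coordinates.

image vertices: (-309/125, -1258/125), (-171/25, 123/25), (-228/25, 164/25), (57/5, -41/5), (942/125, -1171/125)

T1 scale by (-2, -3): (1, -3) → (-2, 9); (-3, 0) → (6, 0); (-4, 0) → (8, 0); (5, 0) → (-10, 0); (4, -1) → (-8, 3)
T2 shear: y ← y − 1/2·x: (-2, 9) → (-2, 10); (6, 0) → (6, -3); (8, 0) → (8, -4); (-10, 0) → (-10, 5); (-8, 3) → (-8, 7)
T3 rotate counter-clockwise with cos θ = 7/25, sin θ = -24/25: (-2, 10) → (226/25, 118/25); (6, -3) → (-6/5, -33/5); (8, -4) → (-8/5, -44/5); (-10, 5) → (2, 11); (-8, 7) → (112/25, 241/25)
T4 rotate counter-clockwise with cos θ = -3/5, sin θ = -4/5: (226/25, 118/25) → (-206/125, -1258/125); (-6/5, -33/5) → (-114/25, 123/25); (-8/5, -44/5) → (-152/25, 164/25); (2, 11) → (38/5, -41/5); (112/25, 241/25) → (628/125, -1171/125)
T5 reflect across y = 0: (-206/125, -1258/125) → (-206/125, 1258/125); (-114/25, 123/25) → (-114/25, -123/25); (-152/25, 164/25) → (-152/25, -164/25); (38/5, -41/5) → (38/5, 41/5); (628/125, -1171/125) → (628/125, 1171/125)
T6 scale by (3/2, -1): (-206/125, 1258/125) → (-309/125, -1258/125); (-114/25, -123/25) → (-171/25, 123/25); (-152/25, -164/25) → (-228/25, 164/25); (38/5, 41/5) → (57/5, -41/5); (628/125, 1171/125) → (942/125, -1171/125)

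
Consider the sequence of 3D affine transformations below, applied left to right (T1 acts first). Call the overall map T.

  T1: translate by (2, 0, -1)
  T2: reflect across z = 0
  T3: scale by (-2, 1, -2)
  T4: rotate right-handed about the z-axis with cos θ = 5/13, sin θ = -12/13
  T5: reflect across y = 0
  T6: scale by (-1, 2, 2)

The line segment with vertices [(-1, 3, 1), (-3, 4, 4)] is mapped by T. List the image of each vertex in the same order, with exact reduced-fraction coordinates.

T1 translate by (2, 0, -1): (-1, 3, 1) → (1, 3, 0); (-3, 4, 4) → (-1, 4, 3)
T2 reflect across z = 0: (1, 3, 0) → (1, 3, 0); (-1, 4, 3) → (-1, 4, -3)
T3 scale by (-2, 1, -2): (1, 3, 0) → (-2, 3, 0); (-1, 4, -3) → (2, 4, 6)
T4 rotate right-handed about the z-axis with cos θ = 5/13, sin θ = -12/13: (-2, 3, 0) → (2, 3, 0); (2, 4, 6) → (58/13, -4/13, 6)
T5 reflect across y = 0: (2, 3, 0) → (2, -3, 0); (58/13, -4/13, 6) → (58/13, 4/13, 6)
T6 scale by (-1, 2, 2): (2, -3, 0) → (-2, -6, 0); (58/13, 4/13, 6) → (-58/13, 8/13, 12)

image vertices: (-2, -6, 0), (-58/13, 8/13, 12)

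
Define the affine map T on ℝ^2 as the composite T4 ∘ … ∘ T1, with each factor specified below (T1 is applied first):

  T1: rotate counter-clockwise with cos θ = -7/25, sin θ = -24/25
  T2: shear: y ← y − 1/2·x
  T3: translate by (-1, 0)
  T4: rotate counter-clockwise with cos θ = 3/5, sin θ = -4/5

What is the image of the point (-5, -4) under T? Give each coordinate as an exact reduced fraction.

T(p) = (456/125, 1759/250)

T1 rotate counter-clockwise with cos θ = -7/25, sin θ = -24/25: (-5, -4) → (-61/25, 148/25)
T2 shear: y ← y − 1/2·x: (-61/25, 148/25) → (-61/25, 357/50)
T3 translate by (-1, 0): (-61/25, 357/50) → (-86/25, 357/50)
T4 rotate counter-clockwise with cos θ = 3/5, sin θ = -4/5: (-86/25, 357/50) → (456/125, 1759/250)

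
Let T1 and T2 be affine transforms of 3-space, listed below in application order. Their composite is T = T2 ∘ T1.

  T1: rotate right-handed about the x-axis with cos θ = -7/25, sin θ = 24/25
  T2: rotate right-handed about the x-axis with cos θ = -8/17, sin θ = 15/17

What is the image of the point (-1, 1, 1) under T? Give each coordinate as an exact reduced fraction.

T1 rotate right-handed about the x-axis with cos θ = -7/25, sin θ = 24/25: (-1, 1, 1) → (-1, -31/25, 17/25)
T2 rotate right-handed about the x-axis with cos θ = -8/17, sin θ = 15/17: (-1, -31/25, 17/25) → (-1, -7/425, -601/425)

T(p) = (-1, -7/425, -601/425)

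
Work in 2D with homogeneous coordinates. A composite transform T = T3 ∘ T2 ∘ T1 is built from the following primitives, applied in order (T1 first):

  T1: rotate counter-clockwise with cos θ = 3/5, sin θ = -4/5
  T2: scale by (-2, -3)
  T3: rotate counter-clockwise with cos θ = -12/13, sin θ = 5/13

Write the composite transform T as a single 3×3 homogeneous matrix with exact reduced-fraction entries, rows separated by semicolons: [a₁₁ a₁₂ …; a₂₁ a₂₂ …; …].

T = [12/65 141/65 0; -174/65 68/65 0; 0 0 1]

T1 = [3/5 4/5 0; -4/5 3/5 0; 0 0 1]
T2·T1 = [-6/5 -8/5 0; 12/5 -9/5 0; 0 0 1]
T3·…·T1 = [12/65 141/65 0; -174/65 68/65 0; 0 0 1]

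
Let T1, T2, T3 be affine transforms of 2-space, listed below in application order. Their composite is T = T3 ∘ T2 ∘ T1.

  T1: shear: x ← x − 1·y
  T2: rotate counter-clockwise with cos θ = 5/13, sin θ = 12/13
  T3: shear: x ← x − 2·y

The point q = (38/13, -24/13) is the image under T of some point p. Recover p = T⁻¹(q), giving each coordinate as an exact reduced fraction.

p = (-2, 0)

T1 = [1 -1 0; 0 1 0; 0 0 1]
T2·T1 = [5/13 -17/13 0; 12/13 -7/13 0; 0 0 1]
T3·…·T1 = [-19/13 -3/13 0; 12/13 -7/13 0; 0 0 1]
det M = 1; M⁻¹ = [-7/13 3/13 0; -12/13 -19/13 0; 0 0 1]
M⁻¹ · (38/13, -24/13)ᵀ = (-2, 0)ᵀ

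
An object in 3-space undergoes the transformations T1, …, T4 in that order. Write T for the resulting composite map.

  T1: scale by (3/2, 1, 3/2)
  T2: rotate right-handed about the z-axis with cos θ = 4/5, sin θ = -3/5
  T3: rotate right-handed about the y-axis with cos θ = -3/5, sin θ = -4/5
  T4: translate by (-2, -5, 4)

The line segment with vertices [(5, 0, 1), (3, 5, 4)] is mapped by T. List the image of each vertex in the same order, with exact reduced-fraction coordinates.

T1 scale by (3/2, 1, 3/2): (5, 0, 1) → (15/2, 0, 3/2); (3, 5, 4) → (9/2, 5, 6)
T2 rotate right-handed about the z-axis with cos θ = 4/5, sin θ = -3/5: (15/2, 0, 3/2) → (6, -9/2, 3/2); (9/2, 5, 6) → (33/5, 13/10, 6)
T3 rotate right-handed about the y-axis with cos θ = -3/5, sin θ = -4/5: (6, -9/2, 3/2) → (-24/5, -9/2, 39/10); (33/5, 13/10, 6) → (-219/25, 13/10, 42/25)
T4 translate by (-2, -5, 4): (-24/5, -9/2, 39/10) → (-34/5, -19/2, 79/10); (-219/25, 13/10, 42/25) → (-269/25, -37/10, 142/25)

image vertices: (-34/5, -19/2, 79/10), (-269/25, -37/10, 142/25)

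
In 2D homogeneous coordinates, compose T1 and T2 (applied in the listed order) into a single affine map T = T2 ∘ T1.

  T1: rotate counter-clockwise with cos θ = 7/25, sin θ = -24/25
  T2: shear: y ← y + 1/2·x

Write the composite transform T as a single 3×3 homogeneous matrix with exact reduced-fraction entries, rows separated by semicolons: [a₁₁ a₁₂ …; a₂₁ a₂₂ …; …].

T1 = [7/25 24/25 0; -24/25 7/25 0; 0 0 1]
T2·T1 = [7/25 24/25 0; -41/50 19/25 0; 0 0 1]

T = [7/25 24/25 0; -41/50 19/25 0; 0 0 1]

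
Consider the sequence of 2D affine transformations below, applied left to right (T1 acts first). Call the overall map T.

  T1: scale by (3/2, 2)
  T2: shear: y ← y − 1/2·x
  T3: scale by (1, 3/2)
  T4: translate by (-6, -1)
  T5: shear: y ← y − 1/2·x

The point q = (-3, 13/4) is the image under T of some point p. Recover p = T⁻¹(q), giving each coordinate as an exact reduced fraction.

T1 = [3/2 0 0; 0 2 0; 0 0 1]
T2·T1 = [3/2 0 0; -3/4 2 0; 0 0 1]
T3·…·T1 = [3/2 0 0; -9/8 3 0; 0 0 1]
T4·…·T1 = [3/2 0 -6; -9/8 3 -1; 0 0 1]
T5·…·T1 = [3/2 0 -6; -15/8 3 2; 0 0 1]
det M = 9/2; M⁻¹ = [2/3 0 4; 5/12 1/3 11/6; 0 0 1]
M⁻¹ · (-3, 13/4)ᵀ = (2, 5/3)ᵀ

p = (2, 5/3)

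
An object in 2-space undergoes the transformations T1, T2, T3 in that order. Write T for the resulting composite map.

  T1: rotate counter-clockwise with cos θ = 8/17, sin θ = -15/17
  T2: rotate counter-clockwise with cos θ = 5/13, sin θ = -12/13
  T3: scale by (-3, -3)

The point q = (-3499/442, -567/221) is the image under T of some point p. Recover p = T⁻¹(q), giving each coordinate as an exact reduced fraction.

T1 = [8/17 15/17 0; -15/17 8/17 0; 0 0 1]
T2·T1 = [-140/221 171/221 0; -171/221 -140/221 0; 0 0 1]
T3·…·T1 = [420/221 -513/221 0; 513/221 420/221 0; 0 0 1]
det M = 9; M⁻¹ = [140/663 57/221 0; -57/221 140/663 0; 0 0 1]
M⁻¹ · (-3499/442, -567/221)ᵀ = (-7/3, 3/2)ᵀ

p = (-7/3, 3/2)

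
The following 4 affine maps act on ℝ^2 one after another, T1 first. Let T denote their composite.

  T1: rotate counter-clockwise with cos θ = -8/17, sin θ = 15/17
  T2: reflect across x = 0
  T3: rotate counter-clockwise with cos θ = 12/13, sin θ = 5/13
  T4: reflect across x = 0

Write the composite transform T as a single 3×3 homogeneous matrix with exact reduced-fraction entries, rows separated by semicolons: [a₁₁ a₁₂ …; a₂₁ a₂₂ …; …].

T1 = [-8/17 -15/17 0; 15/17 -8/17 0; 0 0 1]
T2·T1 = [8/17 15/17 0; 15/17 -8/17 0; 0 0 1]
T3·…·T1 = [21/221 220/221 0; 220/221 -21/221 0; 0 0 1]
T4·…·T1 = [-21/221 -220/221 0; 220/221 -21/221 0; 0 0 1]

T = [-21/221 -220/221 0; 220/221 -21/221 0; 0 0 1]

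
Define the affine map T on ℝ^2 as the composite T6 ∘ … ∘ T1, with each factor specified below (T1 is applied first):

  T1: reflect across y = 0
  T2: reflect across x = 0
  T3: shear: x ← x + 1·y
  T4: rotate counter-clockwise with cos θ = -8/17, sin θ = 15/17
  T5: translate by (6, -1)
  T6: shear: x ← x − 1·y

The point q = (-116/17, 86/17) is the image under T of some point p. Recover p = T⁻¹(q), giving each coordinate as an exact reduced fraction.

T1 = [1 0 0; 0 -1 0; 0 0 1]
T2·T1 = [-1 0 0; 0 -1 0; 0 0 1]
T3·…·T1 = [-1 -1 0; 0 -1 0; 0 0 1]
T4·…·T1 = [8/17 23/17 0; -15/17 -7/17 0; 0 0 1]
T5·…·T1 = [8/17 23/17 6; -15/17 -7/17 -1; 0 0 1]
T6·…·T1 = [23/17 30/17 7; -15/17 -7/17 -1; 0 0 1]
det M = 1; M⁻¹ = [-7/17 -30/17 19/17; 15/17 23/17 -82/17; 0 0 1]
M⁻¹ · (-116/17, 86/17)ᵀ = (-5, -4)ᵀ

p = (-5, -4)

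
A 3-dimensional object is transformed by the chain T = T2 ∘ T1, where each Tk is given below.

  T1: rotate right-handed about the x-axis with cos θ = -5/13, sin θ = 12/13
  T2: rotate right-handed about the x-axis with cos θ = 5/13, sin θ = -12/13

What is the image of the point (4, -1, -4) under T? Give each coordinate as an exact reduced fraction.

T(p) = (4, 361/169, -596/169)

T1 rotate right-handed about the x-axis with cos θ = -5/13, sin θ = 12/13: (4, -1, -4) → (4, 53/13, 8/13)
T2 rotate right-handed about the x-axis with cos θ = 5/13, sin θ = -12/13: (4, 53/13, 8/13) → (4, 361/169, -596/169)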